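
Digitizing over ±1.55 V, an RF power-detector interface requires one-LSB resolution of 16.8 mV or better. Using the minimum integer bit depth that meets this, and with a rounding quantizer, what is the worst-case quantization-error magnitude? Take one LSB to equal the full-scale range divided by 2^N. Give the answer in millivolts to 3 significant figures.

Range = 1.55 − (-1.55) = 3.1 V.
Levels needed ≥ 3.1/16.8 mV = 184.5. 2^8 = 256 suffices, so N_min = 8.
One LSB is 3.1 V / 256 = 12.109 mV.
Half an LSB is 6.05 mV.

6.05 mV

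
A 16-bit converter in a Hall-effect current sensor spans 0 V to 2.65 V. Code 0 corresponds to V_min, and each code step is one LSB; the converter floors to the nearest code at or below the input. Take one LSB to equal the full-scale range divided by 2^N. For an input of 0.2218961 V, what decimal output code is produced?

5487

Span = 2.65 V. LSB = 2.65 V / 2^16 ≈ 40.44 µV.
(V_in − V_min) × 2^16/range = (0.2218961 − (0)) × 65536/2.65 = 5487.616.
Floor → code = 5487.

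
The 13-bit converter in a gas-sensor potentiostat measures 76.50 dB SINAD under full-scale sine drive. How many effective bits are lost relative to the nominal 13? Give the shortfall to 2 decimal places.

N_eff = (76.50 − 1.76)/6.02 = 12.4153 bits.
Shortfall = 13 − 12.4153 = 0.5847 bits.

0.58 bits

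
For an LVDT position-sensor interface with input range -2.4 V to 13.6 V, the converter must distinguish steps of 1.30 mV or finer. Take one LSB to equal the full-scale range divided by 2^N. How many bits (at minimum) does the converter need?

14 bits

Full-scale range = 13.6 V − (-2.4 V) = 16 V.
Required number of levels: 16/1.30 mV = 12308; smallest N with 2^N ≥ that is 14.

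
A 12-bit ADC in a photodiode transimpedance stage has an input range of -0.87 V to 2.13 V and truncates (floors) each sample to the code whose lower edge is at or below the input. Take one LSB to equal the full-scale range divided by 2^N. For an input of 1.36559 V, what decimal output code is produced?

3052

Full-scale range = 2.13 V − (-0.87 V) = 3 V. LSB = 3 V / 2^12 ≈ 0.7324 mV.
code = ⌊(V_in − V_min)/LSB⌋ = ⌊(V_in − V_min) × 2^12 / range⌋
     = ⌊(1.36559 − (-0.87)) × 4096 / 3⌋ = ⌊2.23559 × 4096/3⌋
     = ⌊3052.326⌋ = 3052.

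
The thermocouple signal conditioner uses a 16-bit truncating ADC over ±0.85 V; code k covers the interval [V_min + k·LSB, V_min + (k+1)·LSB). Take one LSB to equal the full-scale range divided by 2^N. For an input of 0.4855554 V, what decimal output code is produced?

Range = 0.85 − (-0.85) = 1.7 V. LSB = 1.7 V / 2^16 ≈ 25.94 µV.
(V_in − V_min) × 2^16/range = (0.4855554 − (-0.85)) × 65536/1.7 = 51486.446.
Floor → code = 51486.

51486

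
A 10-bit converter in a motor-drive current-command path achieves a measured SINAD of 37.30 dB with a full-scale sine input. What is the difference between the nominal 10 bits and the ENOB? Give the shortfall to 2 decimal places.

ENOB = (SINAD − 1.76)/6.02 = (37.30 − 1.76)/6.02 = 5.9037 bits.
10 − 5.9037 = 4.10 bits below nominal.

4.10 bits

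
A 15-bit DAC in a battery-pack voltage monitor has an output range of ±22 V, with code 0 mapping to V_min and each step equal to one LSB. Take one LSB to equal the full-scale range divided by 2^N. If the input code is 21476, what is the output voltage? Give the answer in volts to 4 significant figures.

6.837 V

The full-scale span is 22 − (-22) = 44 V. LSB = 44 V / 2^15.
V_out = V_min + code × LSB = -22 V + 21476 × 44 V / 32768
      = -22 + 28.8374 = 6.83740 V.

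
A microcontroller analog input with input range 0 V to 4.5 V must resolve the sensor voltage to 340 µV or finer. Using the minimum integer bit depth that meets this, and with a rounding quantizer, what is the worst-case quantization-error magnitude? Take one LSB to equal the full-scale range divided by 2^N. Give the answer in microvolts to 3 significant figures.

V_FS = 4.5 V.
Levels needed ≥ 4.5/340 µV = 13240. 2^14 = 16384 suffices, so N_min = 14.
One LSB is 4.5 V / 16384 = 274.66 µV.
Half an LSB is 137 µV.

137 µV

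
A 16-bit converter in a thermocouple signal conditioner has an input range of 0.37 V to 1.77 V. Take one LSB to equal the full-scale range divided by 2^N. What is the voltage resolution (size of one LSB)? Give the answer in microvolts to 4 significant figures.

21.36 µV

Full-scale range = 1.77 V − (0.37 V) = 1.4 V.
Number of codes = 2^16 = 65536.
Step size = 1.4/65536 V = 21.36 µV.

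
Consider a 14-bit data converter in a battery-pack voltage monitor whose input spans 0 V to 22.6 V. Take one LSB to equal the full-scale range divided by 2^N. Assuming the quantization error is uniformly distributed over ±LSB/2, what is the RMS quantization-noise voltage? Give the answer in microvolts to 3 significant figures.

V_FS = 22.6 V.
Step size = 22.6/16384 V = 1.3794 mV.
RMS of a uniform error over width LSB is LSB/√12 = 398 µV.

398 µV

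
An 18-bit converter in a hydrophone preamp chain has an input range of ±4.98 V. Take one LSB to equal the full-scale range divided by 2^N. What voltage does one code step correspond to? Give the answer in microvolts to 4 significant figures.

Span: 4.98 V − (-4.98 V) = 9.96 V.
Number of codes = 2^18 = 262144.
Step size = 9.96/262144 V = 37.99 µV.

37.99 µV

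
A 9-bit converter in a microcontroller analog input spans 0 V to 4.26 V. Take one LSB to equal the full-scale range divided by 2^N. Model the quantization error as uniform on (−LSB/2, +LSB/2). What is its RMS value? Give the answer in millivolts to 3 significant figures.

2.40 mV

V_FS = 4.26 V.
LSB = 4.26 V ÷ 2^9 = 4.26/512 V = 8.3203 mV.
σ_q = LSB/√12 = 8.3203 mV/3.4641 = 2.40 mV.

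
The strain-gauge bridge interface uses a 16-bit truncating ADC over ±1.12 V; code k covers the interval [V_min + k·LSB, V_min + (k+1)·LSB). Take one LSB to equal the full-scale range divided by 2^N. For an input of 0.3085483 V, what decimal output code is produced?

41795

The full-scale span is 1.12 − (-1.12) = 2.24 V. LSB = 2.24 V / 2^16 ≈ 34.18 µV.
code = ⌊(V_in − V_min)/LSB⌋ = ⌊(V_in − V_min) × 2^16 / range⌋
     = ⌊(0.3085483 − (-1.12)) × 65536 / 2.24⌋ = ⌊1.4285483 × 65536/2.24⌋
     = ⌊41795.242⌋ = 41795.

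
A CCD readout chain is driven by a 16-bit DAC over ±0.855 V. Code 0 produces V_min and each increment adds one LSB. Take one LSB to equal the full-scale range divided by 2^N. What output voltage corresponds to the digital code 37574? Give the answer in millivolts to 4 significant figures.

125.4 mV

Full-scale range = 0.855 V − (-0.855 V) = 1.71 V. LSB = 1.71 V / 2^16.
V_out = V_min + code × LSB = -0.855 V + 37574 × 1.71 V / 65536
      = -0.855 + 0.980401 = 0.125401 V.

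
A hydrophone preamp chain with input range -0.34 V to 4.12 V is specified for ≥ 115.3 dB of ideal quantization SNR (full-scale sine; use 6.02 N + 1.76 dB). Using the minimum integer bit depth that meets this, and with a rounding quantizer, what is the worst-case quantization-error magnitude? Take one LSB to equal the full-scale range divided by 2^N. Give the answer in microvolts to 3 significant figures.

4.25 µV

The full-scale span is 4.12 − (-0.34) = 4.46 V.
Required N = ⌈(115.3 − 1.76)/6.02⌉ = ⌈18.860⌉ = 19.
Step size = 4.46/524288 V = 8.5068 µV.
Max error for round-to-nearest is LSB/2 = 4.25 µV.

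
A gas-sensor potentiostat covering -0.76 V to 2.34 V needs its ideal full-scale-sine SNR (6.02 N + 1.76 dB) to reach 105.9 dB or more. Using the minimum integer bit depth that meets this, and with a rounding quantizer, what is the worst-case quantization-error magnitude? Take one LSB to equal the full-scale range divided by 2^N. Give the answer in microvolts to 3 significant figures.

5.91 µV

Range = 2.34 − (-0.76) = 3.1 V.
Required N = ⌈(105.9 − 1.76)/6.02⌉ = ⌈17.299⌉ = 18.
LSB = 3.1 V / 2^18 = 11.826 µV.
Max error for round-to-nearest is LSB/2 = 5.91 µV.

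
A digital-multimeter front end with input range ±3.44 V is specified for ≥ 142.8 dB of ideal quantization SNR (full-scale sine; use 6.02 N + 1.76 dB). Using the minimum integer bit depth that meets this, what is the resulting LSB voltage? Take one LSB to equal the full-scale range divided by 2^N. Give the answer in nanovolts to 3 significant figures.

410 nV

Full-scale range = 3.44 V − (-3.44 V) = 6.88 V.
6.02 N + 1.76 ≥ 142.8 gives N ≥ 23.429, so the minimum integer is 24.
One LSB is 6.88 V / 16777216 = 410 nV.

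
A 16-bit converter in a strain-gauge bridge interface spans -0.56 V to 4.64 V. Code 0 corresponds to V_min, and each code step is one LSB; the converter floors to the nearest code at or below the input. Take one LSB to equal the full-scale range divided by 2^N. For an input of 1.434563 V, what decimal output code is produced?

25137

Range = 4.64 − (-0.56) = 5.2 V. LSB = 5.2 V / 2^16 ≈ 79.35 µV.
V_in − V_min = 1.434563 − (-0.56) = 1.994563 V.
Divide by LSB: 1.994563 × 65536/5.2 = 25137.6309.
Truncating gives code 25137.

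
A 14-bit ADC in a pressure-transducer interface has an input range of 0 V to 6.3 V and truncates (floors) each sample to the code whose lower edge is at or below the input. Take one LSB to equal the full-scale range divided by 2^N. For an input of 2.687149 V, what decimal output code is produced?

Span = 6.3 V. LSB = 6.3 V / 2^14 ≈ 384.5 µV.
V_in − V_min = 2.687149 − (0) = 2.687149 V.
Divide by LSB: 2.687149 × 16384/6.3 = 6988.2935.
Truncating gives code 6988.

6988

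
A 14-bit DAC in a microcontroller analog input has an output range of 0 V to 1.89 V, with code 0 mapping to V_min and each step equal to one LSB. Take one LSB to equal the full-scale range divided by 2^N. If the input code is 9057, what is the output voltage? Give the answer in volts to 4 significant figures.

Full-scale range = 1.89 V. LSB = 1.89 V / 2^14.
V_out = 0 + 9057 × (1.89/16384) V
      = 0 + 1.04478 = 1.04478 V.

1.045 V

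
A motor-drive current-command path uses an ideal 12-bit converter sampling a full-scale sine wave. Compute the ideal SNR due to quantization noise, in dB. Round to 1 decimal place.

74.0 dB

6.02(12) + 1.76 = 72.24 + 1.76 = 74.00 dB.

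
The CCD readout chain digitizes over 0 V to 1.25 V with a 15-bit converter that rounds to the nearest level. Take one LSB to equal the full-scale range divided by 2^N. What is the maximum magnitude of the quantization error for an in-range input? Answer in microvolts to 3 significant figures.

Full-scale range = 1.25 V.
Step size = 1.25/32768 V = 38.147 µV.
Worst-case error for round-to-nearest is half an LSB: 19.1 µV.

19.1 µV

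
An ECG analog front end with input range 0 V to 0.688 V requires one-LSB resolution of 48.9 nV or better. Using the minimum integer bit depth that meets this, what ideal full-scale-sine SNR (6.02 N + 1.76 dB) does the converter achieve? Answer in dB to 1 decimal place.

V_FS = 0.688 V.
Levels needed ≥ 0.688/48.9 nV = 1.407e7. 2^24 = 16777216 suffices, so N_min = 24.
SNR = 6.02 × 24 + 1.76 = 146.24 dB.

146.2 dB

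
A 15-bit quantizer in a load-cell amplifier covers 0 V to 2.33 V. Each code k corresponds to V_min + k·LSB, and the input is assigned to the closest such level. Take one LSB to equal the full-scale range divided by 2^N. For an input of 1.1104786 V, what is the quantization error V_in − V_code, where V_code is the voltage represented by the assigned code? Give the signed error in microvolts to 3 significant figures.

+16.9 µV

Range is 2.33 V. LSB = 2.33 V / 2^15 ≈ 71.11 µV.
(V_in − V_min)/LSB = (1.1104786 − (0)) × 32768/2.33 = 15617.2372 → nearest code k = 15617.
V_code = V_min + k × range/2^15 = 0 + 15617 × 2.33/32768 = 1.1104617310 V.
Error = V_in − V_code = 1.1104786 − (1.1104617310) = +16.9 µV.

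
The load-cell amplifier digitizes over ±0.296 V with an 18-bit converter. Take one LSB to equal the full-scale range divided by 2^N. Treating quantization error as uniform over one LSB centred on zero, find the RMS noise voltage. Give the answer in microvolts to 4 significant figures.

Full-scale range = 0.296 V − (-0.296 V) = 0.592 V.
LSB = 0.592 V / 2^18 = 2.25830 µV.
V_rms = LSB/√12 = 2.25830 µV / √12 = 0.6519 µV.

0.6519 µV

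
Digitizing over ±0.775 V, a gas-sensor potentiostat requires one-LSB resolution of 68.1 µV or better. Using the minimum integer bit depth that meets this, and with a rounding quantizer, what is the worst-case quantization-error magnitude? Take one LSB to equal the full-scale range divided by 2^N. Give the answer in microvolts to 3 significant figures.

Full-scale range = 0.775 V − (-0.775 V) = 1.55 V.
Need 2^N ≥ 1.55 V / 68.1 µV = 22760 → N_min = 15.
LSB = 1.55 V / 2^15 = 47.302 µV.
|e|_max = LSB/2 = 23.7 µV.

23.7 µV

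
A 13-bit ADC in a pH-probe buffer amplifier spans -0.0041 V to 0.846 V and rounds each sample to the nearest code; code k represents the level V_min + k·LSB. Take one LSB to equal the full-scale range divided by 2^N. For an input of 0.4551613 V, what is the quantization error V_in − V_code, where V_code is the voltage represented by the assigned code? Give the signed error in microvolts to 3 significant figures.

−33.5 µV

Span: 0.846 V − (-0.0041 V) = 0.8501 V. LSB = 0.8501 V / 2^13 ≈ 103.8 µV.
Position in LSBs: (0.4551613 − (-0.0041)) × 8192/0.8501 = 4425.6776; rounding gives k = 4426.
V_code = V_min + k × range/2^13 = -0.0041 + 4426 × 0.8501/8192 = 0.4551947510 V.
Error = V_in − V_code = 0.4551613 − (0.4551947510) = −33.5 µV.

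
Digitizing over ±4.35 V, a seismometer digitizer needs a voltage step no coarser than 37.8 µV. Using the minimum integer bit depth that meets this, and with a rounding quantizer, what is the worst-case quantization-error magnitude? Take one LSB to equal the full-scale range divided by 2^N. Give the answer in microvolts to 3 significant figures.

Full-scale range = 4.35 V − (-4.35 V) = 8.7 V.
8.7 V / 37.8 µV = 230200. Since 2^17 = 131072 and 2^18 = 262144, N = 18.
LSB = 8.7 V / 2^18 = 33.188 µV.
Half an LSB is 16.6 µV.

16.6 µV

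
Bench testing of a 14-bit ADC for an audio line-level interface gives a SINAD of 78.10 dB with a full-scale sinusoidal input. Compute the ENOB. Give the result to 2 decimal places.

ENOB = (SINAD − 1.76) / 6.02 = (78.10 − 1.76) / 6.02 = 76.34 / 6.02 = 12.6811.

12.68 bits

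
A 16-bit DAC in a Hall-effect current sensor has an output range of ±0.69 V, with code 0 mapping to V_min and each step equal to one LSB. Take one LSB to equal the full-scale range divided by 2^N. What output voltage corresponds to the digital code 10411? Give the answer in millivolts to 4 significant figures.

Range = 0.69 − (-0.69) = 1.38 V. LSB = 1.38 V / 2^16.
V_out = -0.69 + 10411 × (1.38/65536) V
      = -0.69 V + 0.219226 V = -0.470774 V.

-470.8 mV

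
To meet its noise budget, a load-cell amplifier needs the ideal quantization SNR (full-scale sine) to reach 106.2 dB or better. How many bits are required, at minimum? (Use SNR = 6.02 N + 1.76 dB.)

N ≥ (106.2 − 1.76)/6.02 = 17.349 → N_min = 18.

18 bits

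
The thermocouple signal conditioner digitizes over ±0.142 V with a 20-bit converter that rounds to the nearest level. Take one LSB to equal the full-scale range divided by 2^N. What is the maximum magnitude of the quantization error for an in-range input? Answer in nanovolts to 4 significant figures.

The full-scale span is 0.142 − (-0.142) = 0.284 V.
LSB = 0.284 V / 2^20 = 270.844 nV.
Worst-case error for round-to-nearest is half an LSB: 135.4 nV.

135.4 nV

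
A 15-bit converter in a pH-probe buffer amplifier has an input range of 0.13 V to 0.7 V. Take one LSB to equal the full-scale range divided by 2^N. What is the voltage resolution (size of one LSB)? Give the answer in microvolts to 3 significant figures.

Range = 0.7 − (0.13) = 0.57 V.
There are 2^15 = 32768 steps.
Step size = 0.57/32768 V = 17.4 µV.

17.4 µV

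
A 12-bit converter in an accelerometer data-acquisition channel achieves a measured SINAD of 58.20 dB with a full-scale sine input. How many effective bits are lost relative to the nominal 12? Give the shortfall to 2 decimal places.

ENOB = (SINAD − 1.76)/6.02 = (58.20 − 1.76)/6.02 = 9.3754 bits.
12 − 9.3754 = 2.62 bits below nominal.

2.62 bits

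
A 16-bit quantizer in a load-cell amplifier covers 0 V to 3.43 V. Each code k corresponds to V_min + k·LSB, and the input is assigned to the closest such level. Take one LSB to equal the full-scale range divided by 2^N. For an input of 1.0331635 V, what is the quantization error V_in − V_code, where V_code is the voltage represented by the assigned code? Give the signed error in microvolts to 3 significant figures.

Span = 3.43 V. LSB = 3.43 V / 2^16 ≈ 52.34 µV.
(1.0331635 − (0)) / LSB = 1.0331635 × 65536/3.43 = 19740.3508. Nearest integer: k = 19740.
Reconstructed level: 0 + 19740 × 3.43/65536 V = 1.0331451416 V.
V_in − V_code = 1.0331635 − (1.0331451416) = +18.4 µV.

+18.4 µV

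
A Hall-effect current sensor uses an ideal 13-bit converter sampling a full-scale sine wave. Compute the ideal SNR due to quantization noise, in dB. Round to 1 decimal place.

Ideal quantization SNR: 6.02 × 13 + 1.76 dB = 80.0 dB.

80.0 dB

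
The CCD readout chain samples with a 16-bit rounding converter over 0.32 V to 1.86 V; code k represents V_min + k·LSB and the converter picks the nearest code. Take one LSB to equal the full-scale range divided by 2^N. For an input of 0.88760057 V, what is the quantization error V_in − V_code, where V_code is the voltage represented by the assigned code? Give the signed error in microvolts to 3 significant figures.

−6.55 µV

The full-scale span is 1.86 − (0.32) = 1.54 V. LSB = 1.54 V / 2^16 ≈ 23.50 µV.
(V_in − V_min)/LSB = (0.88760057 − (0.32)) × 65536/1.54 = 24154.7214 → nearest code k = 24155.
V_code = V_min + k × range/2^16 = 0.32 + 24155 × 1.54/65536 = 0.88760711670 V.
V_in − V_code = 0.88760057 − (0.88760711670) = −6.55 µV.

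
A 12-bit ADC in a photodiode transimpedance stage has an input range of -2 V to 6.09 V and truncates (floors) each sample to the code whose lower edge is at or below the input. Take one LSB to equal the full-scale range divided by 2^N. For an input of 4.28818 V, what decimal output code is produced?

Full-scale range = 6.09 V − (-2 V) = 8.09 V. LSB = 8.09 V / 2^12 ≈ 1.975 mV.
code = ⌊(V_in − V_min)/LSB⌋ = ⌊(V_in − V_min) × 2^12 / range⌋
     = ⌊(4.28818 − (-2)) × 4096 / 8.09⌋ = ⌊6.28818 × 4096/8.09⌋
     = ⌊3183.731⌋ = 3183.

3183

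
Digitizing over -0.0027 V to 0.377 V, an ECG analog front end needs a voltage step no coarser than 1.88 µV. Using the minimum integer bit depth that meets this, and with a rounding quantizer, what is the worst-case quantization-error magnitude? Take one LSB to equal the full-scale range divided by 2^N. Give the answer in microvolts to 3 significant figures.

Span: 0.377 V − (-0.0027 V) = 0.3797 V.
0.3797 V / 1.88 µV = 202000. Since 2^17 = 131072 and 2^18 = 262144, N = 18.
One LSB is 0.3797 V / 262144 = 1.4484 µV.
Max error for round-to-nearest is LSB/2 = 0.724 µV.

0.724 µV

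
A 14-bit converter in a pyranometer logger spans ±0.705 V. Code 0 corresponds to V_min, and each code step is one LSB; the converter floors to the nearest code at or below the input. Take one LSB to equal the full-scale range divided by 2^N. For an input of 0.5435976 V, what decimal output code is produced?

Range = 0.705 − (-0.705) = 1.41 V. LSB = 1.41 V / 2^14 ≈ 86.06 µV.
code = ⌊(V_in − V_min)/LSB⌋ = ⌊(V_in − V_min) × 2^14 / range⌋
     = ⌊(0.5435976 − (-0.705)) × 16384 / 1.41⌋ = ⌊1.2485976 × 16384/1.41⌋
     = ⌊14508.527⌋ = 14508.

14508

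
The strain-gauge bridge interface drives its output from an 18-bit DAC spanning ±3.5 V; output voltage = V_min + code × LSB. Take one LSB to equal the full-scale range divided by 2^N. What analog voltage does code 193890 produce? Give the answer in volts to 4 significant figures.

1.677 V

Full-scale range = 3.5 V − (-3.5 V) = 7 V. LSB = 7 V / 2^18.
V_out = -3.5 + 193890 × (7/262144) V
      = -3.5 + 5.17742 = 1.67742 V.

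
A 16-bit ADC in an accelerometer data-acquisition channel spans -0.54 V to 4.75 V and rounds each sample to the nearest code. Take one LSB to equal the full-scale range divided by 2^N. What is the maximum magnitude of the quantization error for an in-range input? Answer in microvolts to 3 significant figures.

Range = 4.75 − (-0.54) = 5.29 V.
Step size = 5.29/65536 V = 80.719 µV.
A rounding quantizer has |error| ≤ LSB/2 = 40.4 µV.

40.4 µV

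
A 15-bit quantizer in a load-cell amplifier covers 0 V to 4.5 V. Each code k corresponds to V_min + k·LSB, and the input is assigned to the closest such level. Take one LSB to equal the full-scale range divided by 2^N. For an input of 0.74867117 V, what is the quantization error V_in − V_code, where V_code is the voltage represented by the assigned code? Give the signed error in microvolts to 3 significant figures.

Span = 4.5 V. LSB = 4.5 V / 2^15 ≈ 137.3 µV.
(0.74867117 − (0)) / LSB = 0.74867117 × 32768/4.5 = 5451.6571. Nearest integer: k = 5452.
V_code = V_min + k × range/2^15 = 0 + 5452 × 4.5/32768 = 0.74871826172 V.
V_in − V_code = 0.74867117 − (0.74871826172) = −47.1 µV.

−47.1 µV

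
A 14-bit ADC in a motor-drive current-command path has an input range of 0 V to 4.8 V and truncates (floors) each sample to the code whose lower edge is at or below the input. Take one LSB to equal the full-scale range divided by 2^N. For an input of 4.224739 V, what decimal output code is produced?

14420

Range is 4.8 V. LSB = 4.8 V / 2^14 ≈ 293.0 µV.
(V_in − V_min) × 2^14/range = (4.224739 − (0)) × 16384/4.8 = 14420.442.
Floor → code = 14420.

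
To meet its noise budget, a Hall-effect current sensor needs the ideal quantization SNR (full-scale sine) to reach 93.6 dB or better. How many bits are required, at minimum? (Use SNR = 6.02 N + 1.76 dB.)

16 bits

6.02 N + 1.76 ≥ 93.6 gives N ≥ 15.256, so the minimum integer is 16.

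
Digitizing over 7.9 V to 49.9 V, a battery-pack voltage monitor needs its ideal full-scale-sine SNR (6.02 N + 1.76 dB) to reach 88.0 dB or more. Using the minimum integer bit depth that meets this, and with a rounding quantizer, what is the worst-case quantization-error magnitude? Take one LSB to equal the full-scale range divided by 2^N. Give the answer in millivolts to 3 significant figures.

0.641 mV

Range = 49.9 − (7.9) = 42 V.
Required N = ⌈(88.0 − 1.76)/6.02⌉ = ⌈14.326⌉ = 15.
Step size = 42/32768 V = 1.2817 mV.
Half an LSB is 0.641 mV.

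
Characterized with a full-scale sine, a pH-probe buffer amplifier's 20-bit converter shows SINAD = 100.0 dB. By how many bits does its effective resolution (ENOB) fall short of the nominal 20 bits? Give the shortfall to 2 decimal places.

3.68 bits

Effective bits = (100.0 − 1.76)/6.02 = 16.3189.
Lost resolution: 20 − 16.3189 = 3.6811 bits.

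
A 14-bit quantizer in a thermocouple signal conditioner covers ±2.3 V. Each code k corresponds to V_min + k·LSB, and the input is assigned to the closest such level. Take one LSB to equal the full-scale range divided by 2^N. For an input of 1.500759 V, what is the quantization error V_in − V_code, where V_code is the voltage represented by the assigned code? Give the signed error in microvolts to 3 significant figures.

Full-scale range = 2.3 V − (-2.3 V) = 4.6 V. LSB = 4.6 V / 2^14 ≈ 280.8 µV.
Position in LSBs: (1.500759 − (-2.3)) × 16384/4.6 = 13537.3121; rounding gives k = 13537.
V_code = -2.3 + (13537/16384) × 4.6 = 1.5006713867 V.
Error = V_in − V_code = 1.500759 − (1.5006713867) = +87.6 µV.

+87.6 µV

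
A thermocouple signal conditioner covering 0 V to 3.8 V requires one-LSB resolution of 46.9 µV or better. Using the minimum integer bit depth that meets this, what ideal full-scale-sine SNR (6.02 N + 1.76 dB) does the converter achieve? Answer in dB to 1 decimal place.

104.1 dB

Span = 3.8 V.
Levels needed ≥ 3.8/46.9 µV = 81020. 2^17 = 131072 suffices, so N_min = 17.
SNR = 6.02 × 17 + 1.76 = 104.10 dB.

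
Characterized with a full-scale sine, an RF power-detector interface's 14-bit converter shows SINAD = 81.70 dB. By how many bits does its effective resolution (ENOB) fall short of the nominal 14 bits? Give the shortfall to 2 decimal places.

0.72 bits

ENOB = (SINAD − 1.76)/6.02 = (81.70 − 1.76)/6.02 = 13.2791 bits.
14 − 13.2791 = 0.72 bits below nominal.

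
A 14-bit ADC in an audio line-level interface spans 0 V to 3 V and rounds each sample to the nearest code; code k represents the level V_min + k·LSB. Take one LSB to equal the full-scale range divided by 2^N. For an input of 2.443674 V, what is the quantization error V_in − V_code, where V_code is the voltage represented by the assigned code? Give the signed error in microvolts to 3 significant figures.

−51.6 µV

V_FS = 3 V. LSB = 3 V / 2^14 ≈ 183.1 µV.
(V_in − V_min)/LSB = (2.443674 − (0)) × 16384/3 = 13345.7183 → nearest code k = 13346.
V_code = V_min + k × range/2^14 = 0 + 13346 × 3/16384 = 2.4437255859 V.
V_in − V_code = 2.443674 − (2.4437255859) = −51.6 µV.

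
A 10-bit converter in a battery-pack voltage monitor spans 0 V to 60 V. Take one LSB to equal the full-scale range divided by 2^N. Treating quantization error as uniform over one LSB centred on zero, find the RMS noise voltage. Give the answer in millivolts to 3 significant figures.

16.9 mV

Full-scale range = 60 V.
LSB = 60 V / 2^10 = 58.594 mV.
RMS of a uniform error over width LSB is LSB/√12 = 16.9 mV.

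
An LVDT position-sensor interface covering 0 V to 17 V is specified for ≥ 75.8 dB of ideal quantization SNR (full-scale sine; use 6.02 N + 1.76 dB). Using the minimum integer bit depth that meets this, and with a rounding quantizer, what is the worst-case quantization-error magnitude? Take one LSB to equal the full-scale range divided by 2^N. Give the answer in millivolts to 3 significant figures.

V_FS = 17 V.
Required N = ⌈(75.8 − 1.76)/6.02⌉ = ⌈12.299⌉ = 13.
One LSB is 17 V / 8192 = 2.0752 mV.
Max error for round-to-nearest is LSB/2 = 1.04 mV.

1.04 mV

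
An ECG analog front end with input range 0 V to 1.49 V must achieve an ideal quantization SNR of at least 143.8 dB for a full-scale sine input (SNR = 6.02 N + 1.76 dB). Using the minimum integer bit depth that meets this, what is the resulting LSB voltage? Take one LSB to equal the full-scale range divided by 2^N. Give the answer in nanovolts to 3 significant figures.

88.8 nV

Range is 1.49 V.
6.02 N + 1.76 ≥ 143.8 gives N ≥ 23.595, so the minimum integer is 24.
LSB = 1.49 V ÷ 2^24 = 1.49/16777216 V = 88.8 nV.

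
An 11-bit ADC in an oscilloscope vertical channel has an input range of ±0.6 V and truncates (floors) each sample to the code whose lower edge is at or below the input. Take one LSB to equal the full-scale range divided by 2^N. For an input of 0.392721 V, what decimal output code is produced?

1694

Range = 0.6 − (-0.6) = 1.2 V. LSB = 1.2 V / 2^11 ≈ 0.5859 mV.
code = ⌊(V_in − V_min)/LSB⌋ = ⌊(V_in − V_min) × 2^11 / range⌋
     = ⌊(0.392721 − (-0.6)) × 2048 / 1.2⌋ = ⌊0.992721 × 2048/1.2⌋
     = ⌊1694.244⌋ = 1694.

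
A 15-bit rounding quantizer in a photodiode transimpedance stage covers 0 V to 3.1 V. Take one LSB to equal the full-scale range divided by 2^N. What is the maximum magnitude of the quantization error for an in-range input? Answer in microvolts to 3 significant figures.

47.3 µV

Range is 3.1 V.
LSB = 3.1 V / 2^15 = 94.604 µV.
A rounding quantizer has |error| ≤ LSB/2 = 47.3 µV.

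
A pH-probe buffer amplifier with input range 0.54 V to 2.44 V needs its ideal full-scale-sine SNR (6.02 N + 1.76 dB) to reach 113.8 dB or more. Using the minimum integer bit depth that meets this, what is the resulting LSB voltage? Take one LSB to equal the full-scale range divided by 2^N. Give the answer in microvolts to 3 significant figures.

3.62 µV

Range = 2.44 − (0.54) = 1.9 V.
Required N = ⌈(113.8 − 1.76)/6.02⌉ = ⌈18.611⌉ = 19.
Step size = 1.9/524288 V = 3.62 µV.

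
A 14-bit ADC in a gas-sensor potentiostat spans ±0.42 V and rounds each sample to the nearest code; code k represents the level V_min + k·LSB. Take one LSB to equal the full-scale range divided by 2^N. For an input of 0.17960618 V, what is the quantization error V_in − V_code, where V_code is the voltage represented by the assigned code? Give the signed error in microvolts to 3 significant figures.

The full-scale span is 0.42 − (-0.42) = 0.84 V. LSB = 0.84 V / 2^14 ≈ 51.27 µV.
Position in LSBs: (0.17960618 − (-0.42)) × 16384/0.84 = 11695.1758; rounding gives k = 11695.
V_code = V_min + k × range/2^14 = -0.42 + 11695 × 0.84/16384 = 0.17959716797 V.
V_in − V_code = 0.17960618 − (0.17959716797) = +9.01 µV.

+9.01 µV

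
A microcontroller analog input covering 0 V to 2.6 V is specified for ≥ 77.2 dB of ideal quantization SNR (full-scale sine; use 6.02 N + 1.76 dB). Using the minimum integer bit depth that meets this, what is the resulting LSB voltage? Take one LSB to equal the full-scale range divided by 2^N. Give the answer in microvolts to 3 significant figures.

317 µV

Span = 2.6 V.
6.02 N + 1.76 ≥ 77.2 gives N ≥ 12.532, so the minimum integer is 13.
LSB = 2.6 V ÷ 2^13 = 2.6/8192 V = 317 µV.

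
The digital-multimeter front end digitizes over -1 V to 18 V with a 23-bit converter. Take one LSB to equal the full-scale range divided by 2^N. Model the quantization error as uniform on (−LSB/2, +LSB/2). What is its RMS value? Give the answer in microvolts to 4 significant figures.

The full-scale span is 18 − (-1) = 19 V.
LSB = 19 V / 2^23 = 2.26498 µV.
V_rms = LSB/√12 = 2.26498 µV / √12 = 0.6538 µV.

0.6538 µV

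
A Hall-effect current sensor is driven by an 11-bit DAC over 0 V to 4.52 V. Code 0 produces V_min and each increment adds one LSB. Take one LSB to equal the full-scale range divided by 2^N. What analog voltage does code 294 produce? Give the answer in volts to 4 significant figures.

0.6489 V

Span = 4.52 V. LSB = 4.52 V / 2^11.
V_out = 0 + 294 × (4.52/2048) V
      = 0 V + 0.648867 V = 0.648867 V.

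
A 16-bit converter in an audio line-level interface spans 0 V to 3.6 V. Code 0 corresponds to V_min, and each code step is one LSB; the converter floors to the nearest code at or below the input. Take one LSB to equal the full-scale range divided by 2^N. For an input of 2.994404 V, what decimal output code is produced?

Full-scale range = 3.6 V. LSB = 3.6 V / 2^16 ≈ 54.93 µV.
code = ⌊(V_in − V_min)/LSB⌋ = ⌊(V_in − V_min) × 2^16 / range⌋
     = ⌊(2.994404 − (0)) × 65536 / 3.6⌋ = ⌊2.994404 × 65536/3.6⌋
     = ⌊54511.461⌋ = 54511.

54511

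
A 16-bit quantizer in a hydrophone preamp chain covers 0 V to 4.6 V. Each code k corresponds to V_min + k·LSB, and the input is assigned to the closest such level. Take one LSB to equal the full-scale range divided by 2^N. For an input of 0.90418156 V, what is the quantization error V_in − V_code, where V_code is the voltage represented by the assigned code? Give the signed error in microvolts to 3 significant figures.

Range is 4.6 V. LSB = 4.6 V / 2^16 ≈ 70.19 µV.
(V_in − V_min)/LSB = (0.90418156 − (0)) × 65536/4.6 = 12881.8354 → nearest code k = 12882.
V_code = 0 + (12882/65536) × 4.6 = 0.90419311523 V.
e = 0.90418156 − (0.90419311523) = −11.6 µV.

−11.6 µV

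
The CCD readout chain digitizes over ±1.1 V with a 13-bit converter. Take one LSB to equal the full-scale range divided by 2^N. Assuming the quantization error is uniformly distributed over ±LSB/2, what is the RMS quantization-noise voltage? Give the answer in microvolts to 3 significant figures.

Range = 1.1 − (-1.1) = 2.2 V.
Step size = 2.2/8192 V = 268.55 µV.
RMS of a uniform error over width LSB is LSB/√12 = 77.5 µV.

77.5 µV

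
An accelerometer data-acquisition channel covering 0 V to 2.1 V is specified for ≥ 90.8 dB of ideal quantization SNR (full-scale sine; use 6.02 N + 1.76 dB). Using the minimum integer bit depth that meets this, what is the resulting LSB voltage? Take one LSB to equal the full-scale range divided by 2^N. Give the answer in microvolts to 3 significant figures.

64.1 µV

V_FS = 2.1 V.
Required N = ⌈(90.8 − 1.76)/6.02⌉ = ⌈14.791⌉ = 15.
LSB = 2.1 V ÷ 2^15 = 2.1/32768 V = 64.1 µV.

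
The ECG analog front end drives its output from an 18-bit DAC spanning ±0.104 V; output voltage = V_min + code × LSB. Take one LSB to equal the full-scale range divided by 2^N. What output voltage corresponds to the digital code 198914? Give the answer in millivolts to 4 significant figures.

Full-scale range = 0.104 V − (-0.104 V) = 0.208 V. LSB = 0.208 V / 2^18.
Output = V_min + (198914/262144) × range = -0.104 + 0.758797 × 0.208 V
      = -0.104 + 0.157830 = 0.0538297 V.

53.83 mV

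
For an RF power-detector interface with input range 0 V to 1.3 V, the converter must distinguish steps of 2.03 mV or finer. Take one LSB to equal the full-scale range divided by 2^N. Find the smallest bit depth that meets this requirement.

10 bits

Span = 1.3 V.
Levels needed ≥ 1.3/2.03 mV = 640.4. 2^10 = 1024 suffices, so N_min = 10.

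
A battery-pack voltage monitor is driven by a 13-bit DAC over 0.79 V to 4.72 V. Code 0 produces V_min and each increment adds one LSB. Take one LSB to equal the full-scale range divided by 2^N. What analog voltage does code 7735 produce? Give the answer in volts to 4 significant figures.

Range = 4.72 − (0.79) = 3.93 V. LSB = 3.93 V / 2^13.
V_out = 0.79 + 7735 × (3.93/8192) V
      = 0.79 + 3.71076 = 4.50076 V.

4.501 V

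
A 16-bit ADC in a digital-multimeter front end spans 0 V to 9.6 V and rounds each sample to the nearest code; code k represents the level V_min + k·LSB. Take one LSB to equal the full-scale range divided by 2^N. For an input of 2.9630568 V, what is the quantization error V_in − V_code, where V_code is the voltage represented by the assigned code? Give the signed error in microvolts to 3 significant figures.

−29.1 µV

Span = 9.6 V. LSB = 9.6 V / 2^16 ≈ 146.5 µV.
(V_in − V_min)/LSB = (2.9630568 − (0)) × 65536/9.6 = 20227.8011 → nearest code k = 20228.
V_code = V_min + k × range/2^16 = 0 + 20228 × 9.6/65536 = 2.9630859375 V.
Error = V_in − V_code = 2.9630568 − (2.9630859375) = −29.1 µV.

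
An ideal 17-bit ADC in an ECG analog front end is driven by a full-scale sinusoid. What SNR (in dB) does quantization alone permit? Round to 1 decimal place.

Ideal quantization SNR: 6.02 × 17 + 1.76 dB = 104.1 dB.

104.1 dB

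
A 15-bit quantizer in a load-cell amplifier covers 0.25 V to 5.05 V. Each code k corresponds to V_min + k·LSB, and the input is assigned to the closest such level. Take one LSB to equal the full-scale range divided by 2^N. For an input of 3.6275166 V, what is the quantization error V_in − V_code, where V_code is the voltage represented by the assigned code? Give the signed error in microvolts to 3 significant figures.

+26.4 µV

Range = 5.05 − (0.25) = 4.8 V. LSB = 4.8 V / 2^15 ≈ 146.5 µV.
Position in LSBs: (3.6275166 − (0.25)) × 32768/4.8 = 23057.1800; rounding gives k = 23057.
V_code = 0.25 + (23057/32768) × 4.8 = 3.6274902344 V.
Error = V_in − V_code = 3.6275166 − (3.6274902344) = +26.4 µV.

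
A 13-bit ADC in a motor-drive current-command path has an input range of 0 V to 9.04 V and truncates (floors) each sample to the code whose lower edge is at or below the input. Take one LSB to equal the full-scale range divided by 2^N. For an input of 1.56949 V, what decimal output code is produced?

Full-scale range = 9.04 V. LSB = 9.04 V / 2^13 ≈ 1.104 mV.
code = ⌊(V_in − V_min)/LSB⌋ = ⌊(V_in − V_min) × 2^13 / range⌋
     = ⌊(1.56949 − (0)) × 8192 / 9.04⌋ = ⌊1.56949 × 8192/9.04⌋
     = ⌊1422.264⌋ = 1422.

1422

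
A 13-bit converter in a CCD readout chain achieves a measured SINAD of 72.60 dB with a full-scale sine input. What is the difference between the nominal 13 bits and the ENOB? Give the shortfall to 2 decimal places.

N_eff = (72.60 − 1.76)/6.02 = 11.7674 bits.
Shortfall = 13 − 11.7674 = 1.2326 bits.

1.23 bits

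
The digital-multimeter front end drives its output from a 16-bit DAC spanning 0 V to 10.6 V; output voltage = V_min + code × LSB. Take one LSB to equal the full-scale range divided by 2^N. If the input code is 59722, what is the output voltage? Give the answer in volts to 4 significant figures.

9.660 V

Range is 10.6 V. LSB = 10.6 V / 2^16.
Output = V_min + (59722/65536) × range = 0 + 0.911285 × 10.6 V
      = 0 V + 9.65963 V = 9.65963 V.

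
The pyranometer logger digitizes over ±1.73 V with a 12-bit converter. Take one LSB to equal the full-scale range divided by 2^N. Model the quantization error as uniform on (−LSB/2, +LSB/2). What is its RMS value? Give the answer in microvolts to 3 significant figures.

The full-scale span is 1.73 − (-1.73) = 3.46 V.
LSB = 3.46 V / 2^12 = 0.84473 mV.
V_rms = LSB/√12 = 0.84473 mV / √12 = 244 µV.

244 µV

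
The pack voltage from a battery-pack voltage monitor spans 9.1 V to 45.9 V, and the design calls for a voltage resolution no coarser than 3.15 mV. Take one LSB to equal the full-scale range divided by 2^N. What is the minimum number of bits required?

Span: 45.9 V − (9.1 V) = 36.8 V.
36.8 V / 3.15 mV = 11680. Since 2^13 = 8192 and 2^14 = 16384, N = 14.

14 bits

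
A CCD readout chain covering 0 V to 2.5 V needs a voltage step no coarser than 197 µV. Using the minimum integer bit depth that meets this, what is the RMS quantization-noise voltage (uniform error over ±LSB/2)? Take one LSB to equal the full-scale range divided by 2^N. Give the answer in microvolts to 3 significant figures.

Span = 2.5 V.
Levels needed ≥ 2.5/197 µV = 12690. 2^14 = 16384 suffices, so N_min = 14.
LSB = 2.5 V ÷ 2^14 = 2.5/16384 V = 152.59 µV.
RMS noise = LSB/√12 = 44.0 µV.

44.0 µV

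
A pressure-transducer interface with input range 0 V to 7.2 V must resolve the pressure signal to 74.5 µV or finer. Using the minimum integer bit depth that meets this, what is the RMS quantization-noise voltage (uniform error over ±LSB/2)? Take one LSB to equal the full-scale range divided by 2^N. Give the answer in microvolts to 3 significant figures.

15.9 µV

Range is 7.2 V.
Required number of levels: 7.2/74.5 µV = 96644; smallest N with 2^N ≥ that is 17.
Step size = 7.2/131072 V = 54.932 µV.
RMS noise = LSB/√12 = 15.9 µV.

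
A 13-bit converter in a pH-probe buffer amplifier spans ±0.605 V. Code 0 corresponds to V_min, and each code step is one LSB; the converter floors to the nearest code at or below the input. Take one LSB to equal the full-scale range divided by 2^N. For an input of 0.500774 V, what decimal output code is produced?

Range = 0.605 − (-0.605) = 1.21 V. LSB = 1.21 V / 2^13 ≈ 147.7 µV.
V_in − V_min = 0.500774 − (-0.605) = 1.105774 V.
Divide by LSB: 1.105774 × 8192/1.21 = 7486.3641.
Truncating gives code 7486.

7486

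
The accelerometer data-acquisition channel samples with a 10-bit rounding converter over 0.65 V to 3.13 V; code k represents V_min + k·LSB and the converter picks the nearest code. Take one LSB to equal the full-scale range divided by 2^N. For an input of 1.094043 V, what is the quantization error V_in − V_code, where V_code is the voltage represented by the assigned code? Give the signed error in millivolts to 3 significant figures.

The full-scale span is 3.13 − (0.65) = 2.48 V. LSB = 2.48 V / 2^10 ≈ 2.422 mV.
(V_in − V_min)/LSB = (1.094043 − (0.65)) × 1024/2.48 = 183.3468 → nearest code k = 183.
V_code = 0.65 + (183/1024) × 2.48 = 1.093203125 V.
V_in − V_code = 1.094043 − (1.093203125) = +0.840 mV.

+0.840 mV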